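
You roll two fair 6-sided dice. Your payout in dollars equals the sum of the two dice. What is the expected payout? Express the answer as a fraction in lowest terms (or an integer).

$7

Distribution of the sum of the two dice: 2 w.p. 1/36, 3 w.p. 1/18, 4 w.p. 1/12, 5 w.p. 1/9, 6 w.p. 5/36, 7 w.p. 1/6, …
E[payout] = (1/36)·2 + (1/18)·3 + (1/12)·4 + (1/9)·5 + (5/36)·6 + (1/6)·7 + (5/36)·8 + (1/9)·9 + (1/12)·10 + (1/18)·11 + (1/36)·12 = 7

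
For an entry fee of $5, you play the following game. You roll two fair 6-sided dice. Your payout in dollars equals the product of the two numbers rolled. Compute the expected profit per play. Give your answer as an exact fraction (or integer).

Distribution of the product of the two numbers rolled: 1 w.p. 1/36, 2 w.p. 1/18, 3 w.p. 1/18, 4 w.p. 1/12, 5 w.p. 1/18, 6 w.p. 1/9, …
E[payout] = (1/36)·1 + (1/18)·2 + (1/18)·3 + (1/12)·4 + (1/18)·5 + (1/9)·6 + (1/18)·8 + (1/36)·9 + (1/18)·10 + (1/9)·12 + (1/18)·15 + (1/36)·16 + (1/18)·18 + (1/18)·20 + (1/18)·24 + (1/36)·25 + (1/18)·30 + (1/36)·36 = 49/4
Expected profit = 49/4 − 5 = 29/4

29/4 dollars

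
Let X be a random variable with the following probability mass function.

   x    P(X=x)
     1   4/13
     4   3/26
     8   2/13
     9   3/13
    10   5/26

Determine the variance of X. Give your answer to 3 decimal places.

E[X] = (4/13)·1 + (3/26)·4 + (2/13)·8 + (3/13)·9 + (5/26)·10 = 6
E[X²] = (4/13)·1 + (3/26)·16 + (2/13)·64 + (3/13)·81 + (5/26)·100 = 649/13
Var(X) = 649/13 − (6)² = 181/13 ≈ 13.923

13.923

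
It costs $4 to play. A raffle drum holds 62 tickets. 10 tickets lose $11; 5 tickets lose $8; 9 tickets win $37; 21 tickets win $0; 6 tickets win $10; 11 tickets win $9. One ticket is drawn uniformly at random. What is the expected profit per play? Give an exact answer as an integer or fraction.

E[payout] = (10/62)·(-11) + (5/62)·(-8) + (9/62)·37 + (21/62)·0 + (6/62)·10 + (11/62)·9 = 171/31
Expected profit = 171/31 − 4 = 47/31

47/31 dollars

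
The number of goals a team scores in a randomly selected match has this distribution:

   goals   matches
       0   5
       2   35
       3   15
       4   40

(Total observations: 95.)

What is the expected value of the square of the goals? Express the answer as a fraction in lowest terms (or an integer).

183/19

Total = 95, so P(goals=0) = 5/95, etc.
E[X²] = (1/19)·0 + (7/19)·4 + (3/19)·9 + (8/19)·16
     = 183/19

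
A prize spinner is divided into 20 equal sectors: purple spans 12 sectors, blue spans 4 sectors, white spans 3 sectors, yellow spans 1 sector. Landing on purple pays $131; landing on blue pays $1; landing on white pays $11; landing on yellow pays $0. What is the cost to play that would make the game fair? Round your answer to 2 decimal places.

$80.45

E[payout] = (12/20)·131 + (4/20)·1 + (3/20)·11 + (1/20)·0 = 1609/20
Fair fee = E[payout] = 1609/20 ≈ $80.45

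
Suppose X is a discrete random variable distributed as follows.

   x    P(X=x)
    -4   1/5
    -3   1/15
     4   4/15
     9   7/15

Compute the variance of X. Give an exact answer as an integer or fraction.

6224/225

E[X] = (1/5)·(-4) + (1/15)·(-3) + (4/15)·4 + (7/15)·9 = 64/15
E[X²] = (1/5)·16 + (1/15)·9 + (4/15)·16 + (7/15)·81 = 688/15
Var(X) = 688/15 − (64/15)² = 6224/225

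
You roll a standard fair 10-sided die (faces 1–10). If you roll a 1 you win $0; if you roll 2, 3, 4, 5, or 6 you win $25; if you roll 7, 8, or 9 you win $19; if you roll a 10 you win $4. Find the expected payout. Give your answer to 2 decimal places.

$18.60

E[payout] = (1/10)·0 + (1/10)·4 + (3/10)·19 + (1/2)·25 = 93/5
≈ $18.60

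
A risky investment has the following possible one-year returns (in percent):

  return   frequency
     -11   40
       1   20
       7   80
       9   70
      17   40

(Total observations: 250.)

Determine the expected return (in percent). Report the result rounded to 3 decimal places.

5.800

Total = 250, so P(return=-11) = 40/250, etc.
E[X] = (4/25)·(-11) + (2/25)·1 + (8/25)·7 + (7/25)·9 + (4/25)·17
     = 29/5 ≈ 5.800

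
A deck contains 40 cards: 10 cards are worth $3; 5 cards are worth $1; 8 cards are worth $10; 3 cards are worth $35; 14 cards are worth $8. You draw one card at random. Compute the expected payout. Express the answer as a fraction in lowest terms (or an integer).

E[payout] = (10/40)·3 + (5/40)·1 + (8/40)·10 + (3/40)·35 + (14/40)·8 = 83/10

83/10 dollars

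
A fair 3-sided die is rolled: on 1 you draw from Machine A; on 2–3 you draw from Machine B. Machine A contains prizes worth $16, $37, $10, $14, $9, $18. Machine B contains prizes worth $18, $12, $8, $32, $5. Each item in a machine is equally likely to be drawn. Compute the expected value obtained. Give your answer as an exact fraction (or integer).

142/9 dollars

E[X | Machine A] = (16 + 37 + 10 + 14 + 9 + 18)/6 = 52/3
E[X | Machine B] = (18 + 12 + 8 + 32 + 5)/5 = 15
E[X] = (1/3)·52/3 + (2/3)·15 = 142/9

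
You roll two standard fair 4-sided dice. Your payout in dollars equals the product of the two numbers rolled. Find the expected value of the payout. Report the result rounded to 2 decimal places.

Distribution of the product of the two numbers rolled: 1 w.p. 1/16, 2 w.p. 1/8, 3 w.p. 1/8, 4 w.p. 3/16, 6 w.p. 1/8, 8 w.p. 1/8, …
E[payout] = (1/16)·1 + (1/8)·2 + (1/8)·3 + (3/16)·4 + (1/8)·6 + (1/8)·8 + (1/16)·9 + (1/8)·12 + (1/16)·16 = 25/4
≈ $6.25

$6.25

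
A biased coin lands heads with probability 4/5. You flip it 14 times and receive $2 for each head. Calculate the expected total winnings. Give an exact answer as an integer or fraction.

112/5 dollars

E[#heads] = 14·4/5 = 56/5 (linearity over flips).
E[winnings] = 2·56/5 = 112/5.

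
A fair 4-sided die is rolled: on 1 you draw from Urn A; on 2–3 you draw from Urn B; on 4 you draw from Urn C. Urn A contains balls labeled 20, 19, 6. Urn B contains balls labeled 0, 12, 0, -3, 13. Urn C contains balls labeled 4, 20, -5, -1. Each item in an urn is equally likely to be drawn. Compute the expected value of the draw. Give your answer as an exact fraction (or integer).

E[X | Urn A] = (20 + 19 + 6)/3 = 15
E[X | Urn B] = (0 + 12 + 0 − 3 + 13)/5 = 22/5
E[X | Urn C] = (4 + 20 − 5 − 1)/4 = 9/2
E[X] = (1/4)·15 + (1/2)·22/5 + (1/4)·9/2 = 283/40

283/40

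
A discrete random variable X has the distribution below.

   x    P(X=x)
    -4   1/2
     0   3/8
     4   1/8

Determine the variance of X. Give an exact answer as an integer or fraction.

31/4

E[X] = (1/2)·(-4) + (3/8)·0 + (1/8)·4 = -3/2
E[X²] = (1/2)·16 + (3/8)·0 + (1/8)·16 = 10
Var(X) = 10 − (-3/2)² = 31/4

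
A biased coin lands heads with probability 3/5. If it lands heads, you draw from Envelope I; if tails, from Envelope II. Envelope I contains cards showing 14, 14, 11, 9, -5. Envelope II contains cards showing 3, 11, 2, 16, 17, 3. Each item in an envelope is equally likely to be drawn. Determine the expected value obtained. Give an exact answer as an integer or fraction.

647/75

E[X | Envelope I] = (14 + 14 + 11 + 9 − 5)/5 = 43/5
E[X | Envelope II] = (3 + 11 + 2 + 16 + 17 + 3)/6 = 26/3
E[X] = (3/5)·43/5 + (2/5)·26/3 = 647/75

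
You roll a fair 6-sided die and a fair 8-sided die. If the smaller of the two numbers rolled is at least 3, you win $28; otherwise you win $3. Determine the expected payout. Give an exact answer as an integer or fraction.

E[payout] = (1/2)·3 + (1/2)·28 = 31/2

31/2 dollars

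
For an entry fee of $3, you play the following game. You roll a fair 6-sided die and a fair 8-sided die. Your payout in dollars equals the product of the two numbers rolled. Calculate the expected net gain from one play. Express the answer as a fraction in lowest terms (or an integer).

Distribution of the product of the two numbers rolled: 1 w.p. 1/48, 2 w.p. 1/24, 3 w.p. 1/24, 4 w.p. 1/16, 5 w.p. 1/24, 6 w.p. 1/12, …
E[payout] = (1/48)·1 + (1/24)·2 + (1/24)·3 + (1/16)·4 + (1/24)·5 + (1/12)·6 + (1/48)·7 + (1/16)·8 + (1/48)·9 + (1/24)·10 + (1/12)·12 + (1/48)·14 + (1/24)·15 + (1/24)·16 + (1/24)·18 + (1/24)·20 + (1/48)·21 + (1/16)·24 + (1/48)·25 + (1/48)·28 + (1/24)·30 + (1/48)·32 + (1/48)·35 + (1/48)·36 + (1/48)·40 + (1/48)·42 + (1/48)·48 = 63/4
Expected profit = 63/4 − 3 = 51/4

51/4 dollars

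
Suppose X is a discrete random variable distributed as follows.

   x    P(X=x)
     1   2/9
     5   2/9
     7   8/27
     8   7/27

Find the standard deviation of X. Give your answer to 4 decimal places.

2.6158

E[X] = 148/27, E[X²] = 332/9
Var(X) = E[X²] − (E[X])² = 332/9 − 21904/729 = 4988/729
SD(X) = √(4988/729) ≈ 2.6158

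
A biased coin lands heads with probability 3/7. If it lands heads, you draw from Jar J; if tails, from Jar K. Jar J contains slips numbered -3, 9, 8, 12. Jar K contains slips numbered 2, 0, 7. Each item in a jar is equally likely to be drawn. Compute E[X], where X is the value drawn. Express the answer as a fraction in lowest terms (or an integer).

9/2

E[X | Jar J] = (-3 + 9 + 8 + 12)/4 = 13/2
E[X | Jar K] = (2 + 0 + 7)/3 = 3
E[X] = (3/7)·13/2 + (4/7)·3 = 9/2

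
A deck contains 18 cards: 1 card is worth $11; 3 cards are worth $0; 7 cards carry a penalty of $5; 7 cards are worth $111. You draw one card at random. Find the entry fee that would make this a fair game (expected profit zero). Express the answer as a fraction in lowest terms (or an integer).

251/6 dollars

E[payout] = (1/18)·11 + (3/18)·0 + (7/18)·(-5) + (7/18)·111 = 251/6
Fair fee = E[payout] = 251/6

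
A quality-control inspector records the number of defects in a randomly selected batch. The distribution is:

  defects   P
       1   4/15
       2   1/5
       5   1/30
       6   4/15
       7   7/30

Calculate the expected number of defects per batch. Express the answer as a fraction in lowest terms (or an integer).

61/15

E[X] = (4/15)·1 + (1/5)·2 + (1/30)·5 + (4/15)·6 + (7/30)·7
     = 61/15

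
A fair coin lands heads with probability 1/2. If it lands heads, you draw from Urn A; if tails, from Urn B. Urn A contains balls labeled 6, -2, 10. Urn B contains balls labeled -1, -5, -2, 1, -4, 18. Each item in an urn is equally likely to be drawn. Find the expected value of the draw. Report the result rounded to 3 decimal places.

2.917

E[X | Urn A] = (6 − 2 + 10)/3 = 14/3
E[X | Urn B] = (-1 − 5 − 2 + 1 − 4 + 18)/6 = 7/6
E[X] = (1/2)·14/3 + (1/2)·7/6 = 35/12 ≈ 2.917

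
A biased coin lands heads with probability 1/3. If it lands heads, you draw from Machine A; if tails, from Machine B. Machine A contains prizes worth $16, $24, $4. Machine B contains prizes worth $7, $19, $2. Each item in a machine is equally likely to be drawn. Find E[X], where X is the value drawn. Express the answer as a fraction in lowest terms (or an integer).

100/9 dollars

E[X | Machine A] = (16 + 24 + 4)/3 = 44/3
E[X | Machine B] = (7 + 19 + 2)/3 = 28/3
E[X] = (1/3)·44/3 + (2/3)·28/3 = 100/9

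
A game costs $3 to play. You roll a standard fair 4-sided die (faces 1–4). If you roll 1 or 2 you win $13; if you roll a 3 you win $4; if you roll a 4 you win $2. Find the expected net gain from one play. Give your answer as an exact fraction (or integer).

E[payout] = (1/4)·2 + (1/4)·4 + (1/2)·13 = 8
Expected profit = 8 − 3 = 5

$5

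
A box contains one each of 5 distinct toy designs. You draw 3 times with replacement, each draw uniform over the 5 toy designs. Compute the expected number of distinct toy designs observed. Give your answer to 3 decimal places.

2.440

Let Xⱼ=1 if type j appears at least once. P(Xⱼ=1) = 1 − ((5−1)/5)^3 = 61/125.
E[#distinct] = 5·61/125 = 61/25.
≈ 2.440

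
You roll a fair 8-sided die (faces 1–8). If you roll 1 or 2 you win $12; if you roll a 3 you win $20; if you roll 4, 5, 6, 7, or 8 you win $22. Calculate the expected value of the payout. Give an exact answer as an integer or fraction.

77/4 dollars

E[payout] = (1/4)·12 + (1/8)·20 + (5/8)·22 = 77/4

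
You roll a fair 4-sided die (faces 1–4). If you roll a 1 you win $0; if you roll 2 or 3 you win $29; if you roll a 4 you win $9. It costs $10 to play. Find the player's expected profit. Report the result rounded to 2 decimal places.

$6.75

E[payout] = (1/4)·0 + (1/4)·9 + (1/2)·29 = 67/4
Expected profit = 67/4 − 10 = 27/4 ≈ $6.75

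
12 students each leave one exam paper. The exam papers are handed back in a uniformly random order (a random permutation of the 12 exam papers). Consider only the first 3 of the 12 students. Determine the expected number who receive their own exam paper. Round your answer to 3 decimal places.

0.250

Let Xᵢ = 1 if person i gets their own exam paper. For each i, P(Xᵢ=1) = 1/12.
By linearity of expectation, E[X₁+…+X_3] = 3·(1/12) = 1/4.
≈ 0.250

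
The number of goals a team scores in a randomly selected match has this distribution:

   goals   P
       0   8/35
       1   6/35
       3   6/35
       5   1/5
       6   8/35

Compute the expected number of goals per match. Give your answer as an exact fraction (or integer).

E[X] = (8/35)·0 + (6/35)·1 + (6/35)·3 + (1/5)·5 + (8/35)·6
     = 107/35

107/35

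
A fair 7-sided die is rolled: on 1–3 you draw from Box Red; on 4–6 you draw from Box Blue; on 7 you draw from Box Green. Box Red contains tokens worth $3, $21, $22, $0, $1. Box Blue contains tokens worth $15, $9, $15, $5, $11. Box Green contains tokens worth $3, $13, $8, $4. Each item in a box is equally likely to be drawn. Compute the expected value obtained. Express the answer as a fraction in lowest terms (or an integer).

341/35 dollars

E[X | Box Red] = (3 + 21 + 22 + 0 + 1)/5 = 47/5
E[X | Box Blue] = (15 + 9 + 15 + 5 + 11)/5 = 11
E[X | Box Green] = (3 + 13 + 8 + 4)/4 = 7
E[X] = (3/7)·47/5 + (3/7)·11 + (1/7)·7 = 341/35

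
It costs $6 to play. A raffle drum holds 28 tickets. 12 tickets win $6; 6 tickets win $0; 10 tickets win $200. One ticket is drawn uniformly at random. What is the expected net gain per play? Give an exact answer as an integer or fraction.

$68

E[payout] = (12/28)·6 + (6/28)·0 + (10/28)·200 = 74
Expected profit = 74 − 6 = 68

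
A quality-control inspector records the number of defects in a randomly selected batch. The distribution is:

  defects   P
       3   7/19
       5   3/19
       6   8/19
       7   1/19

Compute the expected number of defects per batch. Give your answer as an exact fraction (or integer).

E[X] = (7/19)·3 + (3/19)·5 + (8/19)·6 + (1/19)·7
     = 91/19

91/19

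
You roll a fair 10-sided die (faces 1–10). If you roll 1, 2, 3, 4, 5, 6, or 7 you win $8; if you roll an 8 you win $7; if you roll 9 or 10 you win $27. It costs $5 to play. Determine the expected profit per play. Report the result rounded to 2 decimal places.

$6.70

E[payout] = (1/10)·7 + (7/10)·8 + (1/5)·27 = 117/10
Expected profit = 117/10 − 5 = 67/10 ≈ $6.70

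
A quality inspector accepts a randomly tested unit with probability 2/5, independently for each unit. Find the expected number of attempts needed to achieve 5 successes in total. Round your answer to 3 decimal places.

By linearity (sum of 5 independent geometric waits), E[trials] = 5/p = 5/(2/5) = 25/2.
≈ 12.500

12.500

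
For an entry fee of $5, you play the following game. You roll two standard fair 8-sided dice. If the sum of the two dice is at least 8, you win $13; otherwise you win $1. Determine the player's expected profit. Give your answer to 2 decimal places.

$4.06

E[payout] = (21/64)·1 + (43/64)·13 = 145/16
Expected profit = 145/16 − 5 = 65/16 ≈ $4.06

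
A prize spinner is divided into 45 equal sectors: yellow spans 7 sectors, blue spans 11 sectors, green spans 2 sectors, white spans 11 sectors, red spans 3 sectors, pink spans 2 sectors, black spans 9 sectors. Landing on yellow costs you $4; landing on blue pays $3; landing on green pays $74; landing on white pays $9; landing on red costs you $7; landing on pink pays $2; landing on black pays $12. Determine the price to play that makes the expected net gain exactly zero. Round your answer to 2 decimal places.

E[payout] = (7/45)·(-4) + (11/45)·3 + (2/45)·74 + (11/45)·9 + (3/45)·(-7) + (2/45)·2 + (9/45)·12 = 343/45
Fair fee = E[payout] = 343/45 ≈ $7.62

$7.62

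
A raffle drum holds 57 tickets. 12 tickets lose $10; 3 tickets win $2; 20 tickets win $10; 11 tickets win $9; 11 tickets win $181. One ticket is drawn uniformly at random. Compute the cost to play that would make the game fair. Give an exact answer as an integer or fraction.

E[payout] = (12/57)·(-10) + (3/57)·2 + (20/57)·10 + (11/57)·9 + (11/57)·181 = 2176/57
Fair fee = E[payout] = 2176/57

2176/57 dollars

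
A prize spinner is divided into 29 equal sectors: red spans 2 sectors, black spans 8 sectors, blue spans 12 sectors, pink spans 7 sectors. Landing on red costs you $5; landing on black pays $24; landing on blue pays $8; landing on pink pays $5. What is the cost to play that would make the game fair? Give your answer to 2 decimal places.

E[payout] = (2/29)·(-5) + (8/29)·24 + (12/29)·8 + (7/29)·5 = 313/29
Fair fee = E[payout] = 313/29 ≈ $10.79

$10.79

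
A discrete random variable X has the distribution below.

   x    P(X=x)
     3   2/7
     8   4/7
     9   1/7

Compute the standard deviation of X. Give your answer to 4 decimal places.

2.3733

E[X] = 47/7, E[X²] = 355/7
Var(X) = E[X²] − (E[X])² = 355/7 − 2209/49 = 276/49
SD(X) = √(276/49) ≈ 2.3733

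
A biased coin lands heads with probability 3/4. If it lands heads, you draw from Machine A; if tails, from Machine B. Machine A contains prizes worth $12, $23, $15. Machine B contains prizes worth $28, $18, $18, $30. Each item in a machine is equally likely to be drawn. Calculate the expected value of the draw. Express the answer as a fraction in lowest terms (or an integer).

E[X | Machine A] = (12 + 23 + 15)/3 = 50/3
E[X | Machine B] = (28 + 18 + 18 + 30)/4 = 47/2
E[X] = (3/4)·50/3 + (1/4)·47/2 = 147/8

147/8 dollars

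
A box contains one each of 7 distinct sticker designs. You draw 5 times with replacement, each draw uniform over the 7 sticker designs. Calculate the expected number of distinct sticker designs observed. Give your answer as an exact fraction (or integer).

9031/2401

Let Xⱼ=1 if type j appears at least once. P(Xⱼ=1) = 1 − ((7−1)/7)^5 = 9031/16807.
E[#distinct] = 7·9031/16807 = 9031/2401.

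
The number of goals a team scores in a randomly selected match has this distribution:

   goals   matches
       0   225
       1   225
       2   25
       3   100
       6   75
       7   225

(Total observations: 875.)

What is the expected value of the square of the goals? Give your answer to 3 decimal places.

17.086

Total = 875, so P(goals=0) = 225/875, etc.
E[X²] = (9/35)·0 + (9/35)·1 + (1/35)·4 + (4/35)·9 + (3/35)·36 + (9/35)·49
     = 598/35 ≈ 17.086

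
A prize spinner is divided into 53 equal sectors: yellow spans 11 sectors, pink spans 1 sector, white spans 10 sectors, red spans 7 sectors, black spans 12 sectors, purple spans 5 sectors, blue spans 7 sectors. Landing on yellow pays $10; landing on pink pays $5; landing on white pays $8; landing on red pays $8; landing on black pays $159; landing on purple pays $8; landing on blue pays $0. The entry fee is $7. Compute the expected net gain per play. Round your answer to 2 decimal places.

$34.49

E[payout] = (11/53)·10 + (1/53)·5 + (10/53)·8 + (7/53)·8 + (12/53)·159 + (5/53)·8 + (7/53)·0 = 2199/53
Expected profit = 2199/53 − 7 = 1828/53 ≈ $34.49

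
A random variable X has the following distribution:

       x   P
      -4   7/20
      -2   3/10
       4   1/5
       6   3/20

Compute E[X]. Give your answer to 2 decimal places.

-0.30

E[X] = (7/20)·(-4) + (3/10)·(-2) + (1/5)·4 + (3/20)·6
     = -3/10 ≈ -0.30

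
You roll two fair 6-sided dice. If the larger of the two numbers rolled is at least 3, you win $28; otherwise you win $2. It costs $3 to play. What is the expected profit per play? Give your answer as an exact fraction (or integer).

199/9 dollars

E[payout] = (1/9)·2 + (8/9)·28 = 226/9
Expected profit = 226/9 − 3 = 199/9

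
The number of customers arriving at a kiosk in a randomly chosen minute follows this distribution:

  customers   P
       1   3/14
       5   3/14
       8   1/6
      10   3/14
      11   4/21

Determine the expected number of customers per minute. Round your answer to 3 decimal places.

E[X] = (3/14)·1 + (3/14)·5 + (1/6)·8 + (3/14)·10 + (4/21)·11
     = 48/7 ≈ 6.857

6.857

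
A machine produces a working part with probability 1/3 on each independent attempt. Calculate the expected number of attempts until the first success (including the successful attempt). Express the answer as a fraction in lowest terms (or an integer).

3

For a geometric distribution, E[trials] = 1/p = 1/(1/3) = 3.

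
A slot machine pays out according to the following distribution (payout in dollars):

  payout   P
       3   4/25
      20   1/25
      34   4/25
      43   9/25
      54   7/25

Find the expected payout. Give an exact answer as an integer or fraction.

E[X] = (4/25)·3 + (1/25)·20 + (4/25)·34 + (9/25)·43 + (7/25)·54
     = 933/25

933/25 dollars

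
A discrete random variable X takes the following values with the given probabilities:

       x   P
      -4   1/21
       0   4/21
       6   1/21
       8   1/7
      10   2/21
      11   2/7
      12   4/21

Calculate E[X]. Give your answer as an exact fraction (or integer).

E[X] = (1/21)·(-4) + (4/21)·0 + (1/21)·6 + (1/7)·8 + (2/21)·10 + (2/7)·11 + (4/21)·12
     = 160/21

160/21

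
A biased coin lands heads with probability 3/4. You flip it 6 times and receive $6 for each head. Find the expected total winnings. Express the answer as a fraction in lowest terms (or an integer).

E[#heads] = 6·3/4 = 9/2 (linearity over flips).
E[winnings] = 6·9/2 = 27.

$27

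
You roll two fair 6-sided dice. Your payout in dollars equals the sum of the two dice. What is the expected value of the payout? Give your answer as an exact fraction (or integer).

Distribution of the sum of the two dice: 2 w.p. 1/36, 3 w.p. 1/18, 4 w.p. 1/12, 5 w.p. 1/9, 6 w.p. 5/36, 7 w.p. 1/6, …
E[payout] = (1/36)·2 + (1/18)·3 + (1/12)·4 + (1/9)·5 + (5/36)·6 + (1/6)·7 + (5/36)·8 + (1/9)·9 + (1/12)·10 + (1/18)·11 + (1/36)·12 = 7

$7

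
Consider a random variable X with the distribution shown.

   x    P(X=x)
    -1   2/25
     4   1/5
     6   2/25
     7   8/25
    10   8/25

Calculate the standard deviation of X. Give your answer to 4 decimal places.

3.1226

E[X] = 166/25, E[X²] = 1346/25
Var(X) = E[X²] − (E[X])² = 1346/25 − 27556/625 = 6094/625
SD(X) = √(6094/625) ≈ 3.1226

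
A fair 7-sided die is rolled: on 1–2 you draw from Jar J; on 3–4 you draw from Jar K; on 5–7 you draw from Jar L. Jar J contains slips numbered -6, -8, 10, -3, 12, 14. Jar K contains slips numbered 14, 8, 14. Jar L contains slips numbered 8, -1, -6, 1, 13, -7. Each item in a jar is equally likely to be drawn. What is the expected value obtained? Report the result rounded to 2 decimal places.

4.90

E[X | Jar J] = (-6 − 8 + 10 − 3 + 12 + 14)/6 = 19/6
E[X | Jar K] = (14 + 8 + 14)/3 = 12
E[X | Jar L] = (8 − 1 − 6 + 1 + 13 − 7)/6 = 4/3
E[X] = (2/7)·19/6 + (2/7)·12 + (3/7)·4/3 = 103/21 ≈ 4.90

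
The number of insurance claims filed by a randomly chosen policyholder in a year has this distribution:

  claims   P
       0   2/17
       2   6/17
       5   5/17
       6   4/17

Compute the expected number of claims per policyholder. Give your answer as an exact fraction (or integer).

61/17

E[X] = (2/17)·0 + (6/17)·2 + (5/17)·5 + (4/17)·6
     = 61/17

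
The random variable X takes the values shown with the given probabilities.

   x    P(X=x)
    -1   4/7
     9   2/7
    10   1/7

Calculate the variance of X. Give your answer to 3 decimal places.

26.245

E[X] = (4/7)·(-1) + (2/7)·9 + (1/7)·10 = 24/7
E[X²] = (4/7)·1 + (2/7)·81 + (1/7)·100 = 38
Var(X) = 38 − (24/7)² = 1286/49 ≈ 26.245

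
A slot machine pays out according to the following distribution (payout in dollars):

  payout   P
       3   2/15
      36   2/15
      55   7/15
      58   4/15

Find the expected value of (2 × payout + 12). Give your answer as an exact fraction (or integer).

E[2x+12] = (2/15)·18 + (2/15)·84 + (7/15)·122 + (4/15)·128
     = 314/3

314/3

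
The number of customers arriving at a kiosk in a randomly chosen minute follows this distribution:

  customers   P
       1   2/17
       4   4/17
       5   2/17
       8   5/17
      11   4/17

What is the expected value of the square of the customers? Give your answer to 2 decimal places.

E[X²] = (2/17)·1 + (4/17)·16 + (2/17)·25 + (5/17)·64 + (4/17)·121
     = 920/17 ≈ 54.12

54.12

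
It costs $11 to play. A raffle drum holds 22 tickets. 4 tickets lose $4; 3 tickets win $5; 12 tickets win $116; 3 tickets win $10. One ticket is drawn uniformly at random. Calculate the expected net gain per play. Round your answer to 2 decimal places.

$53.59

E[payout] = (4/22)·(-4) + (3/22)·5 + (12/22)·116 + (3/22)·10 = 1421/22
Expected profit = 1421/22 − 11 = 1179/22 ≈ $53.59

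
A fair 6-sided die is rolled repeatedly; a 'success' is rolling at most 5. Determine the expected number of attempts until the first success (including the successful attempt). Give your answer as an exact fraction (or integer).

For a geometric distribution, E[trials] = 1/p = 1/(5/6) = 6/5.

6/5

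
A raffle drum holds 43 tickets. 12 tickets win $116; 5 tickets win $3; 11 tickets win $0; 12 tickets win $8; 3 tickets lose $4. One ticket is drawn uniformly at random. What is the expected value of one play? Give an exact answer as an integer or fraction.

1491/43 dollars

E[payout] = (12/43)·116 + (5/43)·3 + (11/43)·0 + (12/43)·8 + (3/43)·(-4) = 1491/43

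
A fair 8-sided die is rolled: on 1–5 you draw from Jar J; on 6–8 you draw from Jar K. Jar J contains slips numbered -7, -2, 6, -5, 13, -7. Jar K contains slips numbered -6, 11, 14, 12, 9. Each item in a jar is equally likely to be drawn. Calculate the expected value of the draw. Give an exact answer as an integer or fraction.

67/24

E[X | Jar J] = (-7 − 2 + 6 − 5 + 13 − 7)/6 = -1/3
E[X | Jar K] = (-6 + 11 + 14 + 12 + 9)/5 = 8
E[X] = (5/8)·(-1/3) + (3/8)·8 = 67/24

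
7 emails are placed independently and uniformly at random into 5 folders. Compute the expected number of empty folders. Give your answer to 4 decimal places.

1.0486

Let Xⱼ=1 if folder j is empty. P(Xⱼ=1) = ((5-1)/5)^7 = 16384/78125.
By linearity, E[#empty] = 5·16384/78125 = 16384/15625.
≈ 1.0486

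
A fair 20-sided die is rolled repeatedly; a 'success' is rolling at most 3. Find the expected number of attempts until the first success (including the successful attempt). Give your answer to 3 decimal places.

For a geometric distribution, E[trials] = 1/p = 1/(3/20) = 20/3.
≈ 6.667

6.667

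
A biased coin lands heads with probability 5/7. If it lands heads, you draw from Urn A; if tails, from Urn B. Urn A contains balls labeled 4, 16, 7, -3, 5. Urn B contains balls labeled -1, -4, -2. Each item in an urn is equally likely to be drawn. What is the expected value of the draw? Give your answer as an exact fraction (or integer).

73/21

E[X | Urn A] = (4 + 16 + 7 − 3 + 5)/5 = 29/5
E[X | Urn B] = (-1 − 4 − 2)/3 = -7/3
E[X] = (5/7)·29/5 + (2/7)·(-7/3) = 73/21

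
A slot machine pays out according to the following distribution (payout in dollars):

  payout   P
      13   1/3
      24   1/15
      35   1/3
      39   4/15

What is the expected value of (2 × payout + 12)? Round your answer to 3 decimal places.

68.000

E[2x+12] = (1/3)·38 + (1/15)·60 + (1/3)·82 + (4/15)·90
     = 68 ≈ 68.000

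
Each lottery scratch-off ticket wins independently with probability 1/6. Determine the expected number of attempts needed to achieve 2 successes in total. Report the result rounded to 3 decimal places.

12.000

By linearity (sum of 2 independent geometric waits), E[trials] = 2/p = 2/(1/6) = 12.
≈ 12.000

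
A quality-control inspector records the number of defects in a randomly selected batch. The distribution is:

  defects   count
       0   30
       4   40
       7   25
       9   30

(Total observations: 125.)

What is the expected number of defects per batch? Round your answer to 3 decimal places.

4.840

Total = 125, so P(defects=0) = 30/125, etc.
E[X] = (6/25)·0 + (8/25)·4 + (1/5)·7 + (6/25)·9
     = 121/25 ≈ 4.840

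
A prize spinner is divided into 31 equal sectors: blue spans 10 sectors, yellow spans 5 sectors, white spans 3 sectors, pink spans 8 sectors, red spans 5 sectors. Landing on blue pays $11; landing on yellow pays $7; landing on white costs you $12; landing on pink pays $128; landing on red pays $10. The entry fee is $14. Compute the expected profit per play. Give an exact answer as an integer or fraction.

E[payout] = (10/31)·11 + (5/31)·7 + (3/31)·(-12) + (8/31)·128 + (5/31)·10 = 1183/31
Expected profit = 1183/31 − 14 = 749/31

749/31 dollars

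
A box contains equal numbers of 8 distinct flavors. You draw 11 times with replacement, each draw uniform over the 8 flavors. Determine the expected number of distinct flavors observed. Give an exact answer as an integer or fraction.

6612607849/1073741824

Let Xⱼ=1 if type j appears at least once. P(Xⱼ=1) = 1 − ((8−1)/8)^11 = 6612607849/8589934592.
E[#distinct] = 8·6612607849/8589934592 = 6612607849/1073741824.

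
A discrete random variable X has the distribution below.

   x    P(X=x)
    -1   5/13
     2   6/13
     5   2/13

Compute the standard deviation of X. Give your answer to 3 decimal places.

E[X] = 17/13, E[X²] = 79/13
Var(X) = E[X²] − (E[X])² = 79/13 − 289/169 = 738/169
SD(X) = √(738/169) ≈ 2.090

2.090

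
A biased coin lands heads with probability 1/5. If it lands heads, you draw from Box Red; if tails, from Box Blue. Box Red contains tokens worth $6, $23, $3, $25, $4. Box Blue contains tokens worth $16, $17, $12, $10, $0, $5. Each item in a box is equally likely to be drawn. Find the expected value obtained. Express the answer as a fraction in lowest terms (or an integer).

E[X | Box Red] = (6 + 23 + 3 + 25 + 4)/5 = 61/5
E[X | Box Blue] = (16 + 17 + 12 + 10 + 0 + 5)/6 = 10
E[X] = (1/5)·61/5 + (4/5)·10 = 261/25

261/25 dollars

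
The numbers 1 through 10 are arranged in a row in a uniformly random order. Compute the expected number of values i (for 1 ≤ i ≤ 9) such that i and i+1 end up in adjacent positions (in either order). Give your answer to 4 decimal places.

For each i ∈ {1,…,9}, let Xᵢ = 1 if i and i+1 are adjacent. P(Xᵢ=1) = 2·(10−1)!/10! = 2/10.
By linearity, E[ΣXᵢ] = (9)·(2/10) = 9/5.
≈ 1.8000

1.8000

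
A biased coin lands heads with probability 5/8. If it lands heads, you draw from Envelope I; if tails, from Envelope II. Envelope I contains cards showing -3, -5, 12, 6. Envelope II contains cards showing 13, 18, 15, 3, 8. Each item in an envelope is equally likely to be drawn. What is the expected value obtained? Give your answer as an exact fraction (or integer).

467/80

E[X | Envelope I] = (-3 − 5 + 12 + 6)/4 = 5/2
E[X | Envelope II] = (13 + 18 + 15 + 3 + 8)/5 = 57/5
E[X] = (5/8)·5/2 + (3/8)·57/5 = 467/80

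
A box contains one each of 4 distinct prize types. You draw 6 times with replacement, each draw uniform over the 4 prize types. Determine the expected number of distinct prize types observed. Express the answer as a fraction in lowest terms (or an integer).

Let Xⱼ=1 if type j appears at least once. P(Xⱼ=1) = 1 − ((4−1)/4)^6 = 3367/4096.
E[#distinct] = 4·3367/4096 = 3367/1024.

3367/1024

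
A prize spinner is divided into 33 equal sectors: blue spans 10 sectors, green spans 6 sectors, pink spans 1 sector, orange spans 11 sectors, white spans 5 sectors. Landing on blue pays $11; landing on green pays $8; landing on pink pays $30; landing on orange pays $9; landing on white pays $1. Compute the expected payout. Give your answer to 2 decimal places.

$8.85

E[payout] = (10/33)·11 + (6/33)·8 + (1/33)·30 + (11/33)·9 + (5/33)·1 = 292/33
≈ $8.85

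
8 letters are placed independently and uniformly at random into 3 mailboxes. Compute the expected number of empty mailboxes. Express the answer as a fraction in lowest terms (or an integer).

256/2187

Let Xⱼ=1 if mailbox j is empty. P(Xⱼ=1) = ((3-1)/3)^8 = 256/6561.
By linearity, E[#empty] = 3·256/6561 = 256/2187.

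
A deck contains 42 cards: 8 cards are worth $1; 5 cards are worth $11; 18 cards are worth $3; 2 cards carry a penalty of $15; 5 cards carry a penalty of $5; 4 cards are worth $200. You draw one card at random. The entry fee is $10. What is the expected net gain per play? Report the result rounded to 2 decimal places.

$10.52

E[payout] = (8/42)·1 + (5/42)·11 + (18/42)·3 + (2/42)·(-15) + (5/42)·(-5) + (4/42)·200 = 431/21
Expected profit = 431/21 − 10 = 221/21 ≈ $10.52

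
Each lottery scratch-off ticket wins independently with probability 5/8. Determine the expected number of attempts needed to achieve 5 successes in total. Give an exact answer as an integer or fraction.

By linearity (sum of 5 independent geometric waits), E[trials] = 5/p = 5/(5/8) = 8.

8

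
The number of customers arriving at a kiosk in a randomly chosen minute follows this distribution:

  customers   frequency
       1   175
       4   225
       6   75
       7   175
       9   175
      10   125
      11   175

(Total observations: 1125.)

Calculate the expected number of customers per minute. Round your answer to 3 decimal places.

Total = 1125, so P(customers=1) = 175/1125, etc.
E[X] = (7/45)·1 + (1/5)·4 + (1/15)·6 + (7/45)·7 + (7/45)·9 + (1/9)·10 + (7/45)·11
     = 20/3 ≈ 6.667

6.667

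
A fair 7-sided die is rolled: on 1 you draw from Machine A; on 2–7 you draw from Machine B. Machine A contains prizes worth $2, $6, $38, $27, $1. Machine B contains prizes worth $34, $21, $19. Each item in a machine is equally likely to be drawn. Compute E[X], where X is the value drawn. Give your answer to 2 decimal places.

$23.26

E[X | Machine A] = (2 + 6 + 38 + 27 + 1)/5 = 74/5
E[X | Machine B] = (34 + 21 + 19)/3 = 74/3
E[X] = (1/7)·74/5 + (6/7)·74/3 = 814/35 ≈ 23.26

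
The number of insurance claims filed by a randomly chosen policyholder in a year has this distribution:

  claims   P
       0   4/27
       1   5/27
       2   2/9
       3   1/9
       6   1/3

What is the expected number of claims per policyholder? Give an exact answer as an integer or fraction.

E[X] = (4/27)·0 + (5/27)·1 + (2/9)·2 + (1/9)·3 + (1/3)·6
     = 80/27

80/27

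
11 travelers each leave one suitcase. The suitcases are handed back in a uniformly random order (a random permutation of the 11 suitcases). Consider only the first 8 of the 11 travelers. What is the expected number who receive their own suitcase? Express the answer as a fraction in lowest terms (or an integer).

8/11

Let Xᵢ = 1 if person i gets their own suitcase. For each i, P(Xᵢ=1) = 1/11.
By linearity of expectation, E[X₁+…+X_8] = 8·(1/11) = 8/11.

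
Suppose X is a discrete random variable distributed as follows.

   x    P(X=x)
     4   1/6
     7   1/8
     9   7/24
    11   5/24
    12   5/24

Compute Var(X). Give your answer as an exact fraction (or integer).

4247/576

E[X] = (1/6)·4 + (1/8)·7 + (7/24)·9 + (5/24)·11 + (5/24)·12 = 215/24
E[X²] = (1/6)·16 + (1/8)·49 + (7/24)·81 + (5/24)·121 + (5/24)·144 = 701/8
Var(X) = 701/8 − (215/24)² = 4247/576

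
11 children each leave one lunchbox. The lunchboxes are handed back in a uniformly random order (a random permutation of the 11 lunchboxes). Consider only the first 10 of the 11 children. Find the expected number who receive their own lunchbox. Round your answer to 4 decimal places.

Let Xᵢ = 1 if person i gets their own lunchbox. For each i, P(Xᵢ=1) = 1/11.
By linearity of expectation, E[X₁+…+X_10] = 10·(1/11) = 10/11.
≈ 0.9091

0.9091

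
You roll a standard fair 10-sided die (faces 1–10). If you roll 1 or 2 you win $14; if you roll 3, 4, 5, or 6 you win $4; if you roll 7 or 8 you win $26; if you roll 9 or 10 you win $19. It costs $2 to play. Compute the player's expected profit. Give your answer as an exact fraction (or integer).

E[payout] = (2/5)·4 + (1/5)·14 + (1/5)·19 + (1/5)·26 = 67/5
Expected profit = 67/5 − 2 = 57/5

57/5 dollars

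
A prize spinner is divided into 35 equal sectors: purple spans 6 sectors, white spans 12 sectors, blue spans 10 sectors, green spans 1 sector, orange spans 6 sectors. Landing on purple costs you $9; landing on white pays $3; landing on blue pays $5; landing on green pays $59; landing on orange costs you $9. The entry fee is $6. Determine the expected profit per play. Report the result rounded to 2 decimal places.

-$4.94

E[payout] = (6/35)·(-9) + (12/35)·3 + (10/35)·5 + (1/35)·59 + (6/35)·(-9) = 37/35
Expected profit = 37/35 − 6 = -173/35 ≈ -$4.94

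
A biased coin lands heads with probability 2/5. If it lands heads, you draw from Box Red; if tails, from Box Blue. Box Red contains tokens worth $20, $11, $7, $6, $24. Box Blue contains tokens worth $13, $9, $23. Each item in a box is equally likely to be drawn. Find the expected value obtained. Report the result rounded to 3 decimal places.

$14.440

E[X | Box Red] = (20 + 11 + 7 + 6 + 24)/5 = 68/5
E[X | Box Blue] = (13 + 9 + 23)/3 = 15
E[X] = (2/5)·68/5 + (3/5)·15 = 361/25 ≈ 14.440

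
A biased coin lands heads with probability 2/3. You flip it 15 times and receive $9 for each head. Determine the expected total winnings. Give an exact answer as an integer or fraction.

$90

E[#heads] = 15·2/3 = 10 (linearity over flips).
E[winnings] = 9·10 = 90.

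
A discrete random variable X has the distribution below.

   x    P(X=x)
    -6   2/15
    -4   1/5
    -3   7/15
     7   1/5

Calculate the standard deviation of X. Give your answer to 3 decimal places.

E[X] = -8/5, E[X²] = 22
Var(X) = E[X²] − (E[X])² = 22 − 64/25 = 486/25
SD(X) = √(486/25) ≈ 4.409

4.409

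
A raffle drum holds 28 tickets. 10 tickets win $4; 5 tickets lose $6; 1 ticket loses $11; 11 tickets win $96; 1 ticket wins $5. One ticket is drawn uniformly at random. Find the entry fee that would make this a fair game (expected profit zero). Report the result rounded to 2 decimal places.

E[payout] = (10/28)·4 + (5/28)·(-6) + (1/28)·(-11) + (11/28)·96 + (1/28)·5 = 265/7
Fair fee = E[payout] = 265/7 ≈ $37.86

$37.86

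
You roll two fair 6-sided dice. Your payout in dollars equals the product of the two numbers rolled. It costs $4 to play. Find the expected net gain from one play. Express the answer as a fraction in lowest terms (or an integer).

33/4 dollars

Distribution of the product of the two numbers rolled: 1 w.p. 1/36, 2 w.p. 1/18, 3 w.p. 1/18, 4 w.p. 1/12, 5 w.p. 1/18, 6 w.p. 1/9, …
E[payout] = (1/36)·1 + (1/18)·2 + (1/18)·3 + (1/12)·4 + (1/18)·5 + (1/9)·6 + (1/18)·8 + (1/36)·9 + (1/18)·10 + (1/9)·12 + (1/18)·15 + (1/36)·16 + (1/18)·18 + (1/18)·20 + (1/18)·24 + (1/36)·25 + (1/18)·30 + (1/36)·36 = 49/4
Expected profit = 49/4 − 4 = 33/4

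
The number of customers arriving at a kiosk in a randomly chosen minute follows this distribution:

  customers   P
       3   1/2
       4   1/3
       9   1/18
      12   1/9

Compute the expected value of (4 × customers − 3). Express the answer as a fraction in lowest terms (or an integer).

E[4x-3] = (1/2)·9 + (1/3)·13 + (1/18)·33 + (1/9)·45
     = 47/3

47/3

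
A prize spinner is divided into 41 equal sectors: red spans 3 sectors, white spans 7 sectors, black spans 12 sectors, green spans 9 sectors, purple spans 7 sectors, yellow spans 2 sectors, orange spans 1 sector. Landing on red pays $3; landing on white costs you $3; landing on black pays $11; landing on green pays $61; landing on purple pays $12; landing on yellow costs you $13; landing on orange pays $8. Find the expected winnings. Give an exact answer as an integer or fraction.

E[payout] = (3/41)·3 + (7/41)·(-3) + (12/41)·11 + (9/41)·61 + (7/41)·12 + (2/41)·(-13) + (1/41)·8 = 735/41

735/41 dollars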